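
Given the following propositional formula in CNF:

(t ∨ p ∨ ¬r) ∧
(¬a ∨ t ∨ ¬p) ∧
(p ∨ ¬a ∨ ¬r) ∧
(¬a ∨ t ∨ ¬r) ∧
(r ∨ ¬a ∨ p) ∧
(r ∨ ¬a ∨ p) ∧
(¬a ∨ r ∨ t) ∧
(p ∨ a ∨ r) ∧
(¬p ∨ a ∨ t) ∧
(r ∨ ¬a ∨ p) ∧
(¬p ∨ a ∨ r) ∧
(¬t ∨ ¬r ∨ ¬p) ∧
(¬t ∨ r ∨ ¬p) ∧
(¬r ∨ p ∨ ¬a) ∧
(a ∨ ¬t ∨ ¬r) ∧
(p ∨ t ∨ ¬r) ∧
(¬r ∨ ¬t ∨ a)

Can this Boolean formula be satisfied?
No

No, the formula is not satisfiable.

No assignment of truth values to the variables can make all 17 clauses true simultaneously.

The formula is UNSAT (unsatisfiable).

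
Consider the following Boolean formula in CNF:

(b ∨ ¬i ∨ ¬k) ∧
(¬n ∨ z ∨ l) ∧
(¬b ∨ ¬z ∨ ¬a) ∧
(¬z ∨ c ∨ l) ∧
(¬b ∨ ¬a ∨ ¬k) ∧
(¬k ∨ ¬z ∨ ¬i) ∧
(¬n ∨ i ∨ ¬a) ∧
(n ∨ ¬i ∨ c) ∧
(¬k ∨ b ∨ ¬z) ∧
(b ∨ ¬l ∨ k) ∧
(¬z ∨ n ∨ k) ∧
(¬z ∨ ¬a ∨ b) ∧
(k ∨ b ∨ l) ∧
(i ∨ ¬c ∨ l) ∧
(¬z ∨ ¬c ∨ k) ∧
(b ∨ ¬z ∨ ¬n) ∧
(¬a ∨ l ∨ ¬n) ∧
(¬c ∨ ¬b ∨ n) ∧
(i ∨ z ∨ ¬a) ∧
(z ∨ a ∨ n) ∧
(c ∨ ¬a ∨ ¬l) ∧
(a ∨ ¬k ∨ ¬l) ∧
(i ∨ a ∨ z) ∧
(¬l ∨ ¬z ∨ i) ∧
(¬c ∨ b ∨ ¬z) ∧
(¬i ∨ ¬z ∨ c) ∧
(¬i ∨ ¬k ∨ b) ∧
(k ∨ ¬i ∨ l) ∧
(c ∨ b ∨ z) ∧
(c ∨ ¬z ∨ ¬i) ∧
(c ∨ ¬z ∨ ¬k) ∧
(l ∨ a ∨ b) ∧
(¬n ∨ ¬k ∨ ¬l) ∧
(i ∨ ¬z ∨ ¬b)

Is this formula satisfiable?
Yes

Yes, the formula is satisfiable.

One satisfying assignment is: k=False, c=True, b=True, l=True, i=True, a=True, z=False, n=True

Verification: With this assignment, all 34 clauses evaluate to true.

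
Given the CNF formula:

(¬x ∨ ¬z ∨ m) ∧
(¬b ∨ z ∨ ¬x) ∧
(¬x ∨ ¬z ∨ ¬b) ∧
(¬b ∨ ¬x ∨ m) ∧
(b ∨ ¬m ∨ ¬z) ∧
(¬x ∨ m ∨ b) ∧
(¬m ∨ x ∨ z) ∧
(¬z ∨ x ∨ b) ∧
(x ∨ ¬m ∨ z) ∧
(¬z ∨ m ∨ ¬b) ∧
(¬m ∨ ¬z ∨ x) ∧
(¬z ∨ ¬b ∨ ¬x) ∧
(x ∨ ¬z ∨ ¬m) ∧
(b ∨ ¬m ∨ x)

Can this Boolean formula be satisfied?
Yes

Yes, the formula is satisfiable.

One satisfying assignment is: b=False, x=False, z=False, m=False

Verification: With this assignment, all 14 clauses evaluate to true.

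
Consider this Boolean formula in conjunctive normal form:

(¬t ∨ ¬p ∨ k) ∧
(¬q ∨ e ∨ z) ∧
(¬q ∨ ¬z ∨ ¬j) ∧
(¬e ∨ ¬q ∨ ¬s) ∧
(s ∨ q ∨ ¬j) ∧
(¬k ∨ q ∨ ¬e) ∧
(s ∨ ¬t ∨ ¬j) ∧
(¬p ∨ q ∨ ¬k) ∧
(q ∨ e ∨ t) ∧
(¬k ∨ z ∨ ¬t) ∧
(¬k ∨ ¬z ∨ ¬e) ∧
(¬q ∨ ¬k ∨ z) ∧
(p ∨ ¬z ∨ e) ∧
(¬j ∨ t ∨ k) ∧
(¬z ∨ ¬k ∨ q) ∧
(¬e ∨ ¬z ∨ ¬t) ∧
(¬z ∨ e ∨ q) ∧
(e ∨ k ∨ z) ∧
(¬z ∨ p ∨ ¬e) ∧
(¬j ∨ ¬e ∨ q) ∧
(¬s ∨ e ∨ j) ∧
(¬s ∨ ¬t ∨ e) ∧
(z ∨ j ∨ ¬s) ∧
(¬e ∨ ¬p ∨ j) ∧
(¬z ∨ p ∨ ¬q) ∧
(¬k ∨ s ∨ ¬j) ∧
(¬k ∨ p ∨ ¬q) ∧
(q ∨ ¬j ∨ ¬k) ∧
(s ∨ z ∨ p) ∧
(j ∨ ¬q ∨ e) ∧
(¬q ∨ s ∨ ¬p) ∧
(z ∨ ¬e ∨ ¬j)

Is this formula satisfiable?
No

No, the formula is not satisfiable.

No assignment of truth values to the variables can make all 32 clauses true simultaneously.

The formula is UNSAT (unsatisfiable).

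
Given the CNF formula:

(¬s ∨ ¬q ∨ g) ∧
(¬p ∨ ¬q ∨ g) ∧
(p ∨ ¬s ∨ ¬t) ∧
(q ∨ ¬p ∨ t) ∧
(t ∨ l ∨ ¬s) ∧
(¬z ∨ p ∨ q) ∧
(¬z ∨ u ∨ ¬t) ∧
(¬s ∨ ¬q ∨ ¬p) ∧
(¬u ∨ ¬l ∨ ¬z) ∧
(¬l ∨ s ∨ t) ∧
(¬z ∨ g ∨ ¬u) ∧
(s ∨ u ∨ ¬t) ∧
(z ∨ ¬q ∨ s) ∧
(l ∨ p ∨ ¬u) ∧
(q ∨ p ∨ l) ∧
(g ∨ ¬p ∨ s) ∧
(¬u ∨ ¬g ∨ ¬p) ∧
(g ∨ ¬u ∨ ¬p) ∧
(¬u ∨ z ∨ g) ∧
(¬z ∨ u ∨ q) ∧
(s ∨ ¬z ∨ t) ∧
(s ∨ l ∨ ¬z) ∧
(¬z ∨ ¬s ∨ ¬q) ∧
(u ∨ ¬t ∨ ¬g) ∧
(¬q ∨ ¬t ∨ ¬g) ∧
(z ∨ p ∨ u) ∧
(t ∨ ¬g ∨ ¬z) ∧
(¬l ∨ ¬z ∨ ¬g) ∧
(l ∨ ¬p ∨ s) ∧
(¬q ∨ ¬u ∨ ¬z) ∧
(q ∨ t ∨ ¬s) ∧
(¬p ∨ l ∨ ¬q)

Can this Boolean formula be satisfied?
Yes

Yes, the formula is satisfiable.

One satisfying assignment is: s=True, g=False, p=True, t=True, u=False, l=False, z=False, q=False

Verification: With this assignment, all 32 clauses evaluate to true.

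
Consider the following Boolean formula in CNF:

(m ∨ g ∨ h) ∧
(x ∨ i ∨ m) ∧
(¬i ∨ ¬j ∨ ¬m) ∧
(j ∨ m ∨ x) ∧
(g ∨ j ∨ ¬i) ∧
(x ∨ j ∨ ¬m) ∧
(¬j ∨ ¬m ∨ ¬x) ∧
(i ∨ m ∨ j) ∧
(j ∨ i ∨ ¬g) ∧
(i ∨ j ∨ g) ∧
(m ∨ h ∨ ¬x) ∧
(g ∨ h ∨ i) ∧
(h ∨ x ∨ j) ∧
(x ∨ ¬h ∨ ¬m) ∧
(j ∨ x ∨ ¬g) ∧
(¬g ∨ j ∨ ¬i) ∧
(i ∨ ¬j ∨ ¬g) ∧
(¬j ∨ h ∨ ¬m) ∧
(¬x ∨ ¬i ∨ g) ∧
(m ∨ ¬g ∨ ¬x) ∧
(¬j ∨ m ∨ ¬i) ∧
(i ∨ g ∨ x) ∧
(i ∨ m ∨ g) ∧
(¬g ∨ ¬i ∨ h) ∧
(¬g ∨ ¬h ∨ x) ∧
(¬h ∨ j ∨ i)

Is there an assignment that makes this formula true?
No

No, the formula is not satisfiable.

No assignment of truth values to the variables can make all 26 clauses true simultaneously.

The formula is UNSAT (unsatisfiable).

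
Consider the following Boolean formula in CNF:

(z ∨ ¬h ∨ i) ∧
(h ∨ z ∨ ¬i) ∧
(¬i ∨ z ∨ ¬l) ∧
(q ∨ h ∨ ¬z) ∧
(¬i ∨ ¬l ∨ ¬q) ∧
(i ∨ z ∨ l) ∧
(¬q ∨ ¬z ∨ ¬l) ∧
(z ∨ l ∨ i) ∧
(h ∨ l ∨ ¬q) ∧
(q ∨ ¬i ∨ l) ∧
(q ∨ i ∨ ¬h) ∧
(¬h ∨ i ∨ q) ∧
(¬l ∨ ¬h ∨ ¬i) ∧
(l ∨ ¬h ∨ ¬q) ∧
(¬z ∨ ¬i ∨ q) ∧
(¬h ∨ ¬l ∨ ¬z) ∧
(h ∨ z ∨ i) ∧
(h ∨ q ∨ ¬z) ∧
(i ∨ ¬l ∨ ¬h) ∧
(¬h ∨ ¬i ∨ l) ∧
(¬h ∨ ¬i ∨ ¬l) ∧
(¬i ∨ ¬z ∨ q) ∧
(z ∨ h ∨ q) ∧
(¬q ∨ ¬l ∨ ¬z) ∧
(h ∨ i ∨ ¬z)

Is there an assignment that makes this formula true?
No

No, the formula is not satisfiable.

No assignment of truth values to the variables can make all 25 clauses true simultaneously.

The formula is UNSAT (unsatisfiable).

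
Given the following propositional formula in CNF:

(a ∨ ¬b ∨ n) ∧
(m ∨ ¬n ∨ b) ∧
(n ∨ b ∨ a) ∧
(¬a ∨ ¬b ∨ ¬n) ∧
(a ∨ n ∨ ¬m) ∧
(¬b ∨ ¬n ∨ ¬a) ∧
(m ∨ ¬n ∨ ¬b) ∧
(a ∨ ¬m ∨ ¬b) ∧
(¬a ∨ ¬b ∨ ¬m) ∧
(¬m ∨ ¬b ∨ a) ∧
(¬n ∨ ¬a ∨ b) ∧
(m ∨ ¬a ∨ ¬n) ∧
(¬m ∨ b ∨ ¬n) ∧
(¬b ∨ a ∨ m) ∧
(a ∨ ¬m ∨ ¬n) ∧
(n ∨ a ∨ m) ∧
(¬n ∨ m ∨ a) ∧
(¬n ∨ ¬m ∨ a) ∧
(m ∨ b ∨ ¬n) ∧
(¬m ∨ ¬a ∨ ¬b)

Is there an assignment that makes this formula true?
Yes

Yes, the formula is satisfiable.

One satisfying assignment is: b=False, n=False, m=False, a=True

Verification: With this assignment, all 20 clauses evaluate to true.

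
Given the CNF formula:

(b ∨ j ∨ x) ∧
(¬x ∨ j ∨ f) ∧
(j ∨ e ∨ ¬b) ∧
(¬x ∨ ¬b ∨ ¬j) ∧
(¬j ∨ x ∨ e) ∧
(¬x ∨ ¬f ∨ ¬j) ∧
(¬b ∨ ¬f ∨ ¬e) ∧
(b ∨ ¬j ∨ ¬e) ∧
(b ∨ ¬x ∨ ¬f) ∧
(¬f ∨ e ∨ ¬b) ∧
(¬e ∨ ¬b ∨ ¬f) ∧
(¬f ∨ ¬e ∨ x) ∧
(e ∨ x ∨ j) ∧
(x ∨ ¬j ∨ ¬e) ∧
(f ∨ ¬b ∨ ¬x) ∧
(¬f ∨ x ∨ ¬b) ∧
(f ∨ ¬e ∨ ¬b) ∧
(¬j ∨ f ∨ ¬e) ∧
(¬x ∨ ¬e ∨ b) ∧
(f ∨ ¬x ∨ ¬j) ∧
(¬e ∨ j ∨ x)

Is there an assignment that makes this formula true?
No

No, the formula is not satisfiable.

No assignment of truth values to the variables can make all 21 clauses true simultaneously.

The formula is UNSAT (unsatisfiable).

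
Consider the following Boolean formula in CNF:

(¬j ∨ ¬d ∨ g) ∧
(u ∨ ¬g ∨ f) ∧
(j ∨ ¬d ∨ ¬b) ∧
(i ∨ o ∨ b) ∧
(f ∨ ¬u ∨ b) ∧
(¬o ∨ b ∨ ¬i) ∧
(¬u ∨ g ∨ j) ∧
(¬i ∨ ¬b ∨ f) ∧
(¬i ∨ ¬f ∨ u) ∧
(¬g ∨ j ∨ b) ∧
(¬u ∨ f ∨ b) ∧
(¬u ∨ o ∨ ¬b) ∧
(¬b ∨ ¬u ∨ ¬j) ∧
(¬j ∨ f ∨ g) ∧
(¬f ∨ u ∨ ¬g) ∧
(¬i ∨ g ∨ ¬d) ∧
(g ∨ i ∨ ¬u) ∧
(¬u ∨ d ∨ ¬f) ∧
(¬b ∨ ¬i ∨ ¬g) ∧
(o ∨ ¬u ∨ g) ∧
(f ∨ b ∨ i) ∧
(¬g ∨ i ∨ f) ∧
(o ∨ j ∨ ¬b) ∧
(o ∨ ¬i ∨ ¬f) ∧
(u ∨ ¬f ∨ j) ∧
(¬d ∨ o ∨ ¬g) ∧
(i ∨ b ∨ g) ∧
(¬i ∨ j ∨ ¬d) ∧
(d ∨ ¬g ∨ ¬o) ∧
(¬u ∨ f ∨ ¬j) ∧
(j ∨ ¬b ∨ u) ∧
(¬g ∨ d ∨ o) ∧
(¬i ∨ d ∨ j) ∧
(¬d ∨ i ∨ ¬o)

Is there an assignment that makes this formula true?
Yes

Yes, the formula is satisfiable.

One satisfying assignment is: g=False, b=True, f=True, j=True, i=False, o=True, d=False, u=False

Verification: With this assignment, all 34 clauses evaluate to true.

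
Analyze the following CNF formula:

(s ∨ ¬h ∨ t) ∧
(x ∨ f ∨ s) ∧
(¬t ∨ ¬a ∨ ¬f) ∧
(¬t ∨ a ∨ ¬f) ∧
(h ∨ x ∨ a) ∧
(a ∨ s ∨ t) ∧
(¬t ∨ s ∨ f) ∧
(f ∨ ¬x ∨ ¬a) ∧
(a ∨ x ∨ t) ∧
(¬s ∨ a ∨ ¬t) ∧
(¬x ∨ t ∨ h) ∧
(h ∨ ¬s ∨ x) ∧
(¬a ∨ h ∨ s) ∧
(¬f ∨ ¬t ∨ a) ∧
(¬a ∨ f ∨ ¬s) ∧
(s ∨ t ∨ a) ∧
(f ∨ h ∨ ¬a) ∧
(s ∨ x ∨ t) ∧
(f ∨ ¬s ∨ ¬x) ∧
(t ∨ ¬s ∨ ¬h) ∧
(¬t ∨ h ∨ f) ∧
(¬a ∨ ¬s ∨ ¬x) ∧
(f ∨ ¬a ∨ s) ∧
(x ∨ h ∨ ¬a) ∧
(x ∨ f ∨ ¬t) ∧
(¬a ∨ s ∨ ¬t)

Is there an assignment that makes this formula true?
No

No, the formula is not satisfiable.

No assignment of truth values to the variables can make all 26 clauses true simultaneously.

The formula is UNSAT (unsatisfiable).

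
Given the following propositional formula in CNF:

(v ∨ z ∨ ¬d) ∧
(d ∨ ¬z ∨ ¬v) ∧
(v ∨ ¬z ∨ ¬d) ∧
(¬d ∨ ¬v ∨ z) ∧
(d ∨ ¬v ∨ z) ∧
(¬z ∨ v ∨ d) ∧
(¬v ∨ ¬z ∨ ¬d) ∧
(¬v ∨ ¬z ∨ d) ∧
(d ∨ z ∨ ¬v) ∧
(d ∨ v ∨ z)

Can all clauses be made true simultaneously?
No

No, the formula is not satisfiable.

No assignment of truth values to the variables can make all 10 clauses true simultaneously.

The formula is UNSAT (unsatisfiable).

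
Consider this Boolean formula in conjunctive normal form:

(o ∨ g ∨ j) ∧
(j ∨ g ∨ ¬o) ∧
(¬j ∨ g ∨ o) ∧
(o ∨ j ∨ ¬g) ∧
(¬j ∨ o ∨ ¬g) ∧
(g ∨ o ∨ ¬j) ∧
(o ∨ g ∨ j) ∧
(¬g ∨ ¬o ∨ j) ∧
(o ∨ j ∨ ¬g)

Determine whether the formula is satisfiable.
Yes

Yes, the formula is satisfiable.

One satisfying assignment is: g=False, j=True, o=True

Verification: With this assignment, all 9 clauses evaluate to true.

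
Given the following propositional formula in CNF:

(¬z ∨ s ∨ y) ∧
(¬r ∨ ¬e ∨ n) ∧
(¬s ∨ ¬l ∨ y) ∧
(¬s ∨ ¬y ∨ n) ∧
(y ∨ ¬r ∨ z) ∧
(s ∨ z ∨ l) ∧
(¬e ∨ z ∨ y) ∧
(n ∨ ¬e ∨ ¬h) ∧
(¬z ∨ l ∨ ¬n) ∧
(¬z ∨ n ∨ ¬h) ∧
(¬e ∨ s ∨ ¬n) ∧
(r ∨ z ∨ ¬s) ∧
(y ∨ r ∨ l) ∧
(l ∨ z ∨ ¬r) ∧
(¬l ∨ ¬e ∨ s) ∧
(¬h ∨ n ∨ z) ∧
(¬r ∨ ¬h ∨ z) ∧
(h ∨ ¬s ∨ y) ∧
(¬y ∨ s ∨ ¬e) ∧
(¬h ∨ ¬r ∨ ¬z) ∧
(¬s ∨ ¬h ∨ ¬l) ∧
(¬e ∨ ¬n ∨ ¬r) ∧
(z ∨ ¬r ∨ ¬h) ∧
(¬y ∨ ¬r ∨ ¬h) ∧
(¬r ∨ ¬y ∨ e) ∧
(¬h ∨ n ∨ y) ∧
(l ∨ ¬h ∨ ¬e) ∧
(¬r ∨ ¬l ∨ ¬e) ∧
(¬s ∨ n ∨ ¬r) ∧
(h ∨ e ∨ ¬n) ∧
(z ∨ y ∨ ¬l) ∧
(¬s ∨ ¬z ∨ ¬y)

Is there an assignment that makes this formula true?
Yes

Yes, the formula is satisfiable.

One satisfying assignment is: h=False, z=True, y=True, n=False, s=False, e=False, l=False, r=False

Verification: With this assignment, all 32 clauses evaluate to true.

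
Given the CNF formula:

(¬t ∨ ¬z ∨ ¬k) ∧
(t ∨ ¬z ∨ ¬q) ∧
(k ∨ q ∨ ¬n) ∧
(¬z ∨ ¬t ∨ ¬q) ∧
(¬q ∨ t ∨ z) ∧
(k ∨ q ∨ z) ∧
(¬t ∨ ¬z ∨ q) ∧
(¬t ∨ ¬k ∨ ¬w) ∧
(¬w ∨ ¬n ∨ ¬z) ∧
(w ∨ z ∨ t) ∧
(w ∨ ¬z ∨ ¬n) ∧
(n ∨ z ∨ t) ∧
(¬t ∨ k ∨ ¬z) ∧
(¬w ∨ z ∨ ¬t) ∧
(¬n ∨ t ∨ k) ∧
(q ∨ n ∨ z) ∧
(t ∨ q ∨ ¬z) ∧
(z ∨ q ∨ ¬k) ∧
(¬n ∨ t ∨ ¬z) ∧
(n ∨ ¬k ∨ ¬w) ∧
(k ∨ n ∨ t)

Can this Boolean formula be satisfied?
Yes

Yes, the formula is satisfiable.

One satisfying assignment is: t=True, q=True, n=False, k=False, z=False, w=False

Verification: With this assignment, all 21 clauses evaluate to true.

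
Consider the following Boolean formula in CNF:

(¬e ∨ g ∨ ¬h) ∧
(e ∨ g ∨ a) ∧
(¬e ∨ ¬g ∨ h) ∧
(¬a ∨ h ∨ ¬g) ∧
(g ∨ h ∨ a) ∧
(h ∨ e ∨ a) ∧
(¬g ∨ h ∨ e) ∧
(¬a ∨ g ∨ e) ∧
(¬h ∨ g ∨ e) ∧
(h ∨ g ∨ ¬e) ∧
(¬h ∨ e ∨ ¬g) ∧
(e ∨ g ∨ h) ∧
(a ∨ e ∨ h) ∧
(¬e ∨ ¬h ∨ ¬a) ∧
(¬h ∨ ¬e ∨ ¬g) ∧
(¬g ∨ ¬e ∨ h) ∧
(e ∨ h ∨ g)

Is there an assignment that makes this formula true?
No

No, the formula is not satisfiable.

No assignment of truth values to the variables can make all 17 clauses true simultaneously.

The formula is UNSAT (unsatisfiable).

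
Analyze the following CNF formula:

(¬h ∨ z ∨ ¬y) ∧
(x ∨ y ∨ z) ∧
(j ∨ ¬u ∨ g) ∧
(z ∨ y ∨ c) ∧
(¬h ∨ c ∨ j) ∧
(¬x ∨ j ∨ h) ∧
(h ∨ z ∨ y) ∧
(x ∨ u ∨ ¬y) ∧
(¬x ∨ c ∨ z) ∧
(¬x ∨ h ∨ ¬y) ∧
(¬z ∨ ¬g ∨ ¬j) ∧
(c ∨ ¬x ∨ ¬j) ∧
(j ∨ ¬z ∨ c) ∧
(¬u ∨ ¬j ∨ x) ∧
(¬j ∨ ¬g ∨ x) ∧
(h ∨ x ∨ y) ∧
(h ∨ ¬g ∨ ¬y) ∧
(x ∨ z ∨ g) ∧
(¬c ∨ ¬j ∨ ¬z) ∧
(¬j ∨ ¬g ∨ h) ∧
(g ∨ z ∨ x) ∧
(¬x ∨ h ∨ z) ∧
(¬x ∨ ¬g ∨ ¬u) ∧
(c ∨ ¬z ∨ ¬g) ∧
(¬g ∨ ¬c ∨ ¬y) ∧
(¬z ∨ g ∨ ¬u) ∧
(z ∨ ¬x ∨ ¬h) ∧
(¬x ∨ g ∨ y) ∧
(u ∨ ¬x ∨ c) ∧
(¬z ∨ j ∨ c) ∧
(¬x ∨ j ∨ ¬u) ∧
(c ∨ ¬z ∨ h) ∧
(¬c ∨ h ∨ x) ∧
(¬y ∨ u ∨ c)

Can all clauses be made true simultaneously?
Yes

Yes, the formula is satisfiable.

One satisfying assignment is: x=False, g=True, u=False, y=False, z=True, j=False, h=True, c=True

Verification: With this assignment, all 34 clauses evaluate to true.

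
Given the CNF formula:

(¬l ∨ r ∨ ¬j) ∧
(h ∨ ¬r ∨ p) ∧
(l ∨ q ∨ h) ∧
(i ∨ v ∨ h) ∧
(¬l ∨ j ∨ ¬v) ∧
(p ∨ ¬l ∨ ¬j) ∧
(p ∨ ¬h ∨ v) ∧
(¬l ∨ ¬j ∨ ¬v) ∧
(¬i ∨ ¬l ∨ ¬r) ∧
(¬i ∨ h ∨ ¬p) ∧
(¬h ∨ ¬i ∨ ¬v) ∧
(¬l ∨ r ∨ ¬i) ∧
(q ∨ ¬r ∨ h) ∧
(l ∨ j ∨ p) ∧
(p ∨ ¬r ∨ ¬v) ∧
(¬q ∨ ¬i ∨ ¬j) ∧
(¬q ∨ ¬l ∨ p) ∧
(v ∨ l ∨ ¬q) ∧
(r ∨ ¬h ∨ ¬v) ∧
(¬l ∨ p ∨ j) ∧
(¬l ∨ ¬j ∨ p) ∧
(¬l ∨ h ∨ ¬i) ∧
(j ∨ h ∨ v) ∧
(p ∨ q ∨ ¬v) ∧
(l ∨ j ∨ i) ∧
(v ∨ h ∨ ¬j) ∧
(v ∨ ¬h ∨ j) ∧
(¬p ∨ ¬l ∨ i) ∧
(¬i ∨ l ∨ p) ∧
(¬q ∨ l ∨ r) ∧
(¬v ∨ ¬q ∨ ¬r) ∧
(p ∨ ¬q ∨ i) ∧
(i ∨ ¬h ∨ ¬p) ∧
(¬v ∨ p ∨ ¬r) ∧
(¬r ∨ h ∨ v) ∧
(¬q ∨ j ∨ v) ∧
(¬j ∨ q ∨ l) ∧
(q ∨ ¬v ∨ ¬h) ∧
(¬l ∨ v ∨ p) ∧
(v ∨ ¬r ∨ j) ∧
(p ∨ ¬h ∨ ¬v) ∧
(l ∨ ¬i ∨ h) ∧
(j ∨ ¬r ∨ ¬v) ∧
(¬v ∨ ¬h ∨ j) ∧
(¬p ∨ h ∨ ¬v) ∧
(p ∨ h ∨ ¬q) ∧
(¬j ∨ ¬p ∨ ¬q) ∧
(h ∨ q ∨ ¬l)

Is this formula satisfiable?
No

No, the formula is not satisfiable.

No assignment of truth values to the variables can make all 48 clauses true simultaneously.

The formula is UNSAT (unsatisfiable).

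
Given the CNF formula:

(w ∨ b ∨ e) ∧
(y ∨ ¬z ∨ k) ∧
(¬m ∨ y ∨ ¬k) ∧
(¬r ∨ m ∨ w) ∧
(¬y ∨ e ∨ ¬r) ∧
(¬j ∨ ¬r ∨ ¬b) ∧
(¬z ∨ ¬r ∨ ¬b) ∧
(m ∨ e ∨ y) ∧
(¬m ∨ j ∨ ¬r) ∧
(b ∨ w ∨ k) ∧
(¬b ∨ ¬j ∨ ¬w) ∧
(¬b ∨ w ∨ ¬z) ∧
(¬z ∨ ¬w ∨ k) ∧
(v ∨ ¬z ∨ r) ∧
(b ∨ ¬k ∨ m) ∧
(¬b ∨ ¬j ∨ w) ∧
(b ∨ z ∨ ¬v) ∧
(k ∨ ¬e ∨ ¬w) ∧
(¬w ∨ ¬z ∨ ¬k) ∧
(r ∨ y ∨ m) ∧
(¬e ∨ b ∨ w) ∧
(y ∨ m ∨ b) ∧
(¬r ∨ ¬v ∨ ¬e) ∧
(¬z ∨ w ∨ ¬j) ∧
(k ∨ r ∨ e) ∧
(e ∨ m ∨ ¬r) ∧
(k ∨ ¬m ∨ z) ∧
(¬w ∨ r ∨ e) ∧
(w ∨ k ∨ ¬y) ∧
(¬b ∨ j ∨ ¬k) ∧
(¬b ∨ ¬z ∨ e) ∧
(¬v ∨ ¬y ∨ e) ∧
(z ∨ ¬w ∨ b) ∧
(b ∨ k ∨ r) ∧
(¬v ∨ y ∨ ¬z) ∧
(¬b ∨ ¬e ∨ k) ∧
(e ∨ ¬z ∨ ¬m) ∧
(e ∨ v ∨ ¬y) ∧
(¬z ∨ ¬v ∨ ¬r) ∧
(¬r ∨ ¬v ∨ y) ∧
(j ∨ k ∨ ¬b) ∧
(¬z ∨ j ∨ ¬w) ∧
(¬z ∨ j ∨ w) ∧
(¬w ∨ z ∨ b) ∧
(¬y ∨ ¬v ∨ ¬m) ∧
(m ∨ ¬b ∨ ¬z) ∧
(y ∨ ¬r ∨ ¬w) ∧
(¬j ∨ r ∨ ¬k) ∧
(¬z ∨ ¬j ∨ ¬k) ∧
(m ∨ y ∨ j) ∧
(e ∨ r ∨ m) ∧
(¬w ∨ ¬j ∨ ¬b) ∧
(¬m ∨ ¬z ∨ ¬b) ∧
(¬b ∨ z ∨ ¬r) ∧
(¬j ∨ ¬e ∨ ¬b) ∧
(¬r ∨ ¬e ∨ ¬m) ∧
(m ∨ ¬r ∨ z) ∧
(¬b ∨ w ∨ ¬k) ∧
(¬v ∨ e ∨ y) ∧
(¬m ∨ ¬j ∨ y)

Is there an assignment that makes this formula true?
No

No, the formula is not satisfiable.

No assignment of truth values to the variables can make all 60 clauses true simultaneously.

The formula is UNSAT (unsatisfiable).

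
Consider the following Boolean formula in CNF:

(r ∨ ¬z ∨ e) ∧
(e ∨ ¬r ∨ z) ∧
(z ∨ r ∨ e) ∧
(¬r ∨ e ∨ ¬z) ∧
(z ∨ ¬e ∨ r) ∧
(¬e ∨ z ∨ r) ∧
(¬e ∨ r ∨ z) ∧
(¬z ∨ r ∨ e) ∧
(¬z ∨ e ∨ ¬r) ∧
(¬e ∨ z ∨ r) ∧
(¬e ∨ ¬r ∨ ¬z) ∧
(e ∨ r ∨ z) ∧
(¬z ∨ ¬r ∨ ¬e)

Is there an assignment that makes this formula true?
Yes

Yes, the formula is satisfiable.

One satisfying assignment is: e=True, z=True, r=False

Verification: With this assignment, all 13 clauses evaluate to true.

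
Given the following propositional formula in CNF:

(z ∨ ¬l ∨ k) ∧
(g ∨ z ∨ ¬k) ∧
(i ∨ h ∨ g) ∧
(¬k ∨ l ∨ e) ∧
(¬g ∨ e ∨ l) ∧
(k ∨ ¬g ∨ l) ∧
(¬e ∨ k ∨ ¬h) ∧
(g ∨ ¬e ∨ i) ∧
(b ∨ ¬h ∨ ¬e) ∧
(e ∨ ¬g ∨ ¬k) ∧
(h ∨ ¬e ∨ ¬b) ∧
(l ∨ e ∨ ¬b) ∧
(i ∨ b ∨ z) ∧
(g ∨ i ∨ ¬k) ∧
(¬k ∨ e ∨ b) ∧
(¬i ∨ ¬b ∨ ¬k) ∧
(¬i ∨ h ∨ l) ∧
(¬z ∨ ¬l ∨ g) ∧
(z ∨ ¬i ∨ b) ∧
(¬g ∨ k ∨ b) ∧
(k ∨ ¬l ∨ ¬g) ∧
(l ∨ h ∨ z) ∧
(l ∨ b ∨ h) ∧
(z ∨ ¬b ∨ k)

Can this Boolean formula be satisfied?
Yes

Yes, the formula is satisfiable.

One satisfying assignment is: i=True, k=True, l=True, h=False, e=True, b=False, g=True, z=True

Verification: With this assignment, all 24 clauses evaluate to true.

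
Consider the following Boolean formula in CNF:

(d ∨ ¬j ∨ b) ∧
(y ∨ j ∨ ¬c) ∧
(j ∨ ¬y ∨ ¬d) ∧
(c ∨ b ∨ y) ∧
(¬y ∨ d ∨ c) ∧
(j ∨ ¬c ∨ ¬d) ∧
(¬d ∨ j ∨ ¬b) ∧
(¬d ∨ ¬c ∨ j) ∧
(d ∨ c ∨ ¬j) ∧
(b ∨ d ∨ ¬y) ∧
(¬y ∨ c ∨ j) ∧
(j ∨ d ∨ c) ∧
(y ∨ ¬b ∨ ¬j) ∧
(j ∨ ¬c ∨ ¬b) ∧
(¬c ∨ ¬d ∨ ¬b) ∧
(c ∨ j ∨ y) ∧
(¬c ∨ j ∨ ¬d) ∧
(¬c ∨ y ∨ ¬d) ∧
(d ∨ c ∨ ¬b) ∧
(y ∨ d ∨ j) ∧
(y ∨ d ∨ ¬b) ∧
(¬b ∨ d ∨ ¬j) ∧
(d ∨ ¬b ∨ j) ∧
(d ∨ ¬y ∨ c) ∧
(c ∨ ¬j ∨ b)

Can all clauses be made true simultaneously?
Yes

Yes, the formula is satisfiable.

One satisfying assignment is: j=True, b=False, d=True, y=True, c=True

Verification: With this assignment, all 25 clauses evaluate to true.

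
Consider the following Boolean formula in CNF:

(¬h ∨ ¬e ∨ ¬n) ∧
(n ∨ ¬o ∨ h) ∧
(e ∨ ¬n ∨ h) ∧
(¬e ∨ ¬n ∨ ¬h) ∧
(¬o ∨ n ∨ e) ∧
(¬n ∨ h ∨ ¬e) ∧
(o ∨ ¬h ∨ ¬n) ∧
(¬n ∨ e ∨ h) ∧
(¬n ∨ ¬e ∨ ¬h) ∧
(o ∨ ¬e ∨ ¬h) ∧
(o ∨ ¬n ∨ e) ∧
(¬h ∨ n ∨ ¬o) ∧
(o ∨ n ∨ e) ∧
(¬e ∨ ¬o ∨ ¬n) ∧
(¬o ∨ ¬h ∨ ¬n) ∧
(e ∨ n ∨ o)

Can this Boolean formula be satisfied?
Yes

Yes, the formula is satisfiable.

One satisfying assignment is: n=False, e=True, h=False, o=False

Verification: With this assignment, all 16 clauses evaluate to true.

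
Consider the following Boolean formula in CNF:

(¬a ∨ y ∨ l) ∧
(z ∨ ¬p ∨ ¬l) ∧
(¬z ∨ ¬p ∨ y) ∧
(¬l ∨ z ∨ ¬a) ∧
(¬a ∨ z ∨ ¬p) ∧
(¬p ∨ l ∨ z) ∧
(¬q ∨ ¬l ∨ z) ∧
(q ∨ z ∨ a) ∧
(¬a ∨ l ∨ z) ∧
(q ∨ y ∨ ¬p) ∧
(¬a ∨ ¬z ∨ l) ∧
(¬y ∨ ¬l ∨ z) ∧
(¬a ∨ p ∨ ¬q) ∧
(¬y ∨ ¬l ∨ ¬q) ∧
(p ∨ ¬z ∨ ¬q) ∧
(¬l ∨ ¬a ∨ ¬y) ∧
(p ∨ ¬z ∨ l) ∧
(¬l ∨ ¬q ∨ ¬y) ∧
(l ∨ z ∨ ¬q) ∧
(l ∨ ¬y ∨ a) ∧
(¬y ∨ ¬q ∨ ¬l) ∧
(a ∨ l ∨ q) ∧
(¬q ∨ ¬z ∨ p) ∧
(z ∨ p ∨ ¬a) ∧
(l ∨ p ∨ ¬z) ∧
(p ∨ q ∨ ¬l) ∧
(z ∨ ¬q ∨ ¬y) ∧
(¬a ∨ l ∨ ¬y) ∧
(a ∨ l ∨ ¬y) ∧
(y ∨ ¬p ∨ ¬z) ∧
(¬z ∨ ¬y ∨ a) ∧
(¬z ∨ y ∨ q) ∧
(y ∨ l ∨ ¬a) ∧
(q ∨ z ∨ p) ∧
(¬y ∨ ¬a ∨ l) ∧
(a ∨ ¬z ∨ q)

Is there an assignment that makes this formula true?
No

No, the formula is not satisfiable.

No assignment of truth values to the variables can make all 36 clauses true simultaneously.

The formula is UNSAT (unsatisfiable).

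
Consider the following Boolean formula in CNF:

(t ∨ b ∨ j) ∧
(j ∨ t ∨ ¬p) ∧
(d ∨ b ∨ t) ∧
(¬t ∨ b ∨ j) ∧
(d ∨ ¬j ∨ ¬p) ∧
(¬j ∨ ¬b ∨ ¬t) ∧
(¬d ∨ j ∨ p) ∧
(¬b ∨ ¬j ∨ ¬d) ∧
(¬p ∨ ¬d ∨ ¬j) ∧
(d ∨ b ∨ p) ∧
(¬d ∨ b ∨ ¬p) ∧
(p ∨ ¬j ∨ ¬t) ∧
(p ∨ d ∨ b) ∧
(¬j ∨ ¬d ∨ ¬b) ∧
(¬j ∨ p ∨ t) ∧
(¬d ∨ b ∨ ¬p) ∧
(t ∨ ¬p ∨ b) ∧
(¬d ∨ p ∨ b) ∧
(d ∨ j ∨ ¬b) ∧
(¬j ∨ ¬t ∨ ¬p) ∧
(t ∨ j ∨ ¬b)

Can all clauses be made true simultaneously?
Yes

Yes, the formula is satisfiable.

One satisfying assignment is: b=True, p=True, d=True, t=True, j=False

Verification: With this assignment, all 21 clauses evaluate to true.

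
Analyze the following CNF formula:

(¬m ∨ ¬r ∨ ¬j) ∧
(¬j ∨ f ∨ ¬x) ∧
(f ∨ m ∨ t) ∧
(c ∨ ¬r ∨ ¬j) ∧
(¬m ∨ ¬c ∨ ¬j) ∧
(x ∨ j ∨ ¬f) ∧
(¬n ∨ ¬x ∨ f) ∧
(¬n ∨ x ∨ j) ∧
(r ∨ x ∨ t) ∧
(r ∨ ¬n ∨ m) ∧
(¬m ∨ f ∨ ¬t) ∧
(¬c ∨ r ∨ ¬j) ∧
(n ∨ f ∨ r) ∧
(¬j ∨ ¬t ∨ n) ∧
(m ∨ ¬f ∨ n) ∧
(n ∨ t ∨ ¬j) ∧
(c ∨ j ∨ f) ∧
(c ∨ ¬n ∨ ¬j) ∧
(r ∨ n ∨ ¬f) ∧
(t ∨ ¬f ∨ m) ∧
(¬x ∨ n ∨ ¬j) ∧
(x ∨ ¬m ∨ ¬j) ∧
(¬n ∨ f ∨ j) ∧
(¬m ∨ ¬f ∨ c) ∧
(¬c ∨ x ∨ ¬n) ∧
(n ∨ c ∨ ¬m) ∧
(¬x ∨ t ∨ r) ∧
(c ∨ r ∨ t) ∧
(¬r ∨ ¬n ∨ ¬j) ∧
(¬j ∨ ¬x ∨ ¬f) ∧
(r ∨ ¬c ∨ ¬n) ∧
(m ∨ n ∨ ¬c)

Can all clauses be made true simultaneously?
Yes

Yes, the formula is satisfiable.

One satisfying assignment is: j=False, t=False, c=True, r=True, n=False, f=True, m=True, x=True

Verification: With this assignment, all 32 clauses evaluate to true.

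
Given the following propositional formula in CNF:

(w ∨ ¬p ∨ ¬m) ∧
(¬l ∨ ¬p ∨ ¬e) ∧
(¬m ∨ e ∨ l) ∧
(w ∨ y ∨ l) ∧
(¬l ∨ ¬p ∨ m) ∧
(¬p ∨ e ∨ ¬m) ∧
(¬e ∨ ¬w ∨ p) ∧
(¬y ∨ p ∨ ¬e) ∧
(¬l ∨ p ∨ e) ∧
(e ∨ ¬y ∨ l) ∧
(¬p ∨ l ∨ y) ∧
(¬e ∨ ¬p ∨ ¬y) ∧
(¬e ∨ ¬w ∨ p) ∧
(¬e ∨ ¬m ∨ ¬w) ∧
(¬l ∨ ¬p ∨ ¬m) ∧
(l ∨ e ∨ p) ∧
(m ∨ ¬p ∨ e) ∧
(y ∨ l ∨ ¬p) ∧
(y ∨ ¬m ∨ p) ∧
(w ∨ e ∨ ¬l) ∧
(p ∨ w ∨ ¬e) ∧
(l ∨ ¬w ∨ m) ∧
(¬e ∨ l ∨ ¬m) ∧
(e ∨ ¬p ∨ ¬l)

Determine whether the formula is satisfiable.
No

No, the formula is not satisfiable.

No assignment of truth values to the variables can make all 24 clauses true simultaneously.

The formula is UNSAT (unsatisfiable).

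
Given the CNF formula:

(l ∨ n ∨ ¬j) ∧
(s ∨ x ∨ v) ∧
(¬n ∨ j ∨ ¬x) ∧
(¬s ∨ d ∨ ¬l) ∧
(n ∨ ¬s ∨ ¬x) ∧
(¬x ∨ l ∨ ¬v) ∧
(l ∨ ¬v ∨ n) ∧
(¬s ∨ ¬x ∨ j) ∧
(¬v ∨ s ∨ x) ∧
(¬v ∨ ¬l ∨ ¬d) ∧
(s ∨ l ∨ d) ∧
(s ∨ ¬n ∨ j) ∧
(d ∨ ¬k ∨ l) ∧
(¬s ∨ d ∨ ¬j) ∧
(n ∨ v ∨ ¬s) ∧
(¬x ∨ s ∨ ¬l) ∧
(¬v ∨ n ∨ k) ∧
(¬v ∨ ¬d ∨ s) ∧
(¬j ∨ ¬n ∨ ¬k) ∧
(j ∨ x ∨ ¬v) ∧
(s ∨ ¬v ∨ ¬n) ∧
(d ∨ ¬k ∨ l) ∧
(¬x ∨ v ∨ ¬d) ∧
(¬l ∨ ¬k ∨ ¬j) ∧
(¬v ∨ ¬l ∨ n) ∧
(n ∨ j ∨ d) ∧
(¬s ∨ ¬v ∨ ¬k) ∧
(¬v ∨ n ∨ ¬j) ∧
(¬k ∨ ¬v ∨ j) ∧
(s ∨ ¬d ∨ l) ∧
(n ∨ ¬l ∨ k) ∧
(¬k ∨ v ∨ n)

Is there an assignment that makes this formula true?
Yes

Yes, the formula is satisfiable.

One satisfying assignment is: j=False, s=True, n=True, l=True, d=True, x=False, k=False, v=False

Verification: With this assignment, all 32 clauses evaluate to true.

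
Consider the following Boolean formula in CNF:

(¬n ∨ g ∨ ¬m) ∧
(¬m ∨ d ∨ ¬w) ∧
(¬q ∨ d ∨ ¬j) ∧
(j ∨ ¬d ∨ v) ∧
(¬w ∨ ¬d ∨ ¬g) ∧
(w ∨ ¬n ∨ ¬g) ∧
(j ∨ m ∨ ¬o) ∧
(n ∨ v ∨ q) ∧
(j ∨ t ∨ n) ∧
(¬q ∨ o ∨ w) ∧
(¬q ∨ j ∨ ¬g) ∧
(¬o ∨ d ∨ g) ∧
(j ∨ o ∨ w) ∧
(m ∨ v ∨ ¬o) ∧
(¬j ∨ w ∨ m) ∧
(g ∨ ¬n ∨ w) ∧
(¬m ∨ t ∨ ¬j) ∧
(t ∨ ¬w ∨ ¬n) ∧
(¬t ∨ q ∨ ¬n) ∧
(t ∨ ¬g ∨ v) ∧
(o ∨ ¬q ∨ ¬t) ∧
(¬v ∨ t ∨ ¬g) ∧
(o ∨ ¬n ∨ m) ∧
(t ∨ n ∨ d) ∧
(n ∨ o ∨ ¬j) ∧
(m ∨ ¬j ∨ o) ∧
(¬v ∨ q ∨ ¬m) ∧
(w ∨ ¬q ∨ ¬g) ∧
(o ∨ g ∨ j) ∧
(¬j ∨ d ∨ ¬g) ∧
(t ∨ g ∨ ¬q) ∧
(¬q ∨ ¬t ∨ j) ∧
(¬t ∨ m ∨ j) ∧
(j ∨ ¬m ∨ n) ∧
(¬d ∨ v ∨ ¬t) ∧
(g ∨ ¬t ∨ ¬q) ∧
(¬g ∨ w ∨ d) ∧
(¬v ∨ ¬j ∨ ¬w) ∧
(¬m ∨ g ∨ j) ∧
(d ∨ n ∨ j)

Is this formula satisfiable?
No

No, the formula is not satisfiable.

No assignment of truth values to the variables can make all 40 clauses true simultaneously.

The formula is UNSAT (unsatisfiable).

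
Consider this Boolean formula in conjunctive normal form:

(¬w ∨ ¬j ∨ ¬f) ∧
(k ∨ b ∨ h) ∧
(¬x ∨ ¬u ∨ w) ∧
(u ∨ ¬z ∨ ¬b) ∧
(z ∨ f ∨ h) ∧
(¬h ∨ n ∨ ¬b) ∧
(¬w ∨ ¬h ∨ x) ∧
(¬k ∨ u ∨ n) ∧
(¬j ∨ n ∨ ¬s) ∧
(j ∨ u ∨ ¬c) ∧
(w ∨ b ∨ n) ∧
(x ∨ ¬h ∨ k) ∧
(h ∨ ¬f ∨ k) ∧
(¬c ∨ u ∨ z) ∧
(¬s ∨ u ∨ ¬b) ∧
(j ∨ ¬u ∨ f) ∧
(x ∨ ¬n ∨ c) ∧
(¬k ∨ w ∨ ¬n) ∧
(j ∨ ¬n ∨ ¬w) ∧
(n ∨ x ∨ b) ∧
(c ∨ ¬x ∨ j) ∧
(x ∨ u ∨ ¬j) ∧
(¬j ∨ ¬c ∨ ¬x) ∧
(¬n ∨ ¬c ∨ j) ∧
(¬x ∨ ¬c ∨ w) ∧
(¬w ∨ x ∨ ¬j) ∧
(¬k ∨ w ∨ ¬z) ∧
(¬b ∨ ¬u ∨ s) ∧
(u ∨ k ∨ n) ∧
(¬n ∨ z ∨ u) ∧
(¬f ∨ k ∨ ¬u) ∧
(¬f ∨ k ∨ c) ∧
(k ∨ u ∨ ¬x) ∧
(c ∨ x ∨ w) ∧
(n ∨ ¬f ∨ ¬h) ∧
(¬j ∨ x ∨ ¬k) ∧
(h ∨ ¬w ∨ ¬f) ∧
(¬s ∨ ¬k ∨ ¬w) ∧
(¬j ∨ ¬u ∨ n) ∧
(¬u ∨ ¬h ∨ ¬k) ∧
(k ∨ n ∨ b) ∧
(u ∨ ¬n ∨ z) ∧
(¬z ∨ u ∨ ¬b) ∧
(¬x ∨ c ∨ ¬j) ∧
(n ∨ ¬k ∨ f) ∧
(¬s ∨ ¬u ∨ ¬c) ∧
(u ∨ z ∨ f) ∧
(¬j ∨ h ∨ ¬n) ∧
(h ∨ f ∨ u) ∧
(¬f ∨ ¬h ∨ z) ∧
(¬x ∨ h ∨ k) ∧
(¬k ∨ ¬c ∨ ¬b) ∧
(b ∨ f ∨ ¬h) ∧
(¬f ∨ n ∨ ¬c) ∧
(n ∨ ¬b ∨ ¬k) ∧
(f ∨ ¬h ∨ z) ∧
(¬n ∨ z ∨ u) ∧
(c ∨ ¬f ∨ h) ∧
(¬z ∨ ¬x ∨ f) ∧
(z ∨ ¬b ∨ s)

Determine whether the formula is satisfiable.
No

No, the formula is not satisfiable.

No assignment of truth values to the variables can make all 60 clauses true simultaneously.

The formula is UNSAT (unsatisfiable).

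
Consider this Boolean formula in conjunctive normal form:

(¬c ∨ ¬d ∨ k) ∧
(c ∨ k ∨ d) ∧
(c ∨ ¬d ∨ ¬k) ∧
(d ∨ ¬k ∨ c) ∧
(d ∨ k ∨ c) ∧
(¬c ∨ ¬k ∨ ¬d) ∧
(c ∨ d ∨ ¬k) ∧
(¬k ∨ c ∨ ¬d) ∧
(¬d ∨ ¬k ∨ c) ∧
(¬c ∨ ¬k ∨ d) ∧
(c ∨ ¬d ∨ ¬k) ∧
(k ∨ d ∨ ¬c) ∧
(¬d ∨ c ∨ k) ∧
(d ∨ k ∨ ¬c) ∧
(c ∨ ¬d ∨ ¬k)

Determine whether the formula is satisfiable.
No

No, the formula is not satisfiable.

No assignment of truth values to the variables can make all 15 clauses true simultaneously.

The formula is UNSAT (unsatisfiable).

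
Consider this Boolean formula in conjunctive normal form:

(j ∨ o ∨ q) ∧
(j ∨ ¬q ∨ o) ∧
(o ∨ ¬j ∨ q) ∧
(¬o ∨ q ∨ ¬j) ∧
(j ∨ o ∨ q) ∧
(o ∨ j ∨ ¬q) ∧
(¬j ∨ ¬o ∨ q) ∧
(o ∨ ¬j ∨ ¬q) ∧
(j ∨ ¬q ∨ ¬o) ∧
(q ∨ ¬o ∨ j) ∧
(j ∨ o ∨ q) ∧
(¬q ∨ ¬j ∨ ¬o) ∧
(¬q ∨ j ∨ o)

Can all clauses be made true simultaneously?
No

No, the formula is not satisfiable.

No assignment of truth values to the variables can make all 13 clauses true simultaneously.

The formula is UNSAT (unsatisfiable).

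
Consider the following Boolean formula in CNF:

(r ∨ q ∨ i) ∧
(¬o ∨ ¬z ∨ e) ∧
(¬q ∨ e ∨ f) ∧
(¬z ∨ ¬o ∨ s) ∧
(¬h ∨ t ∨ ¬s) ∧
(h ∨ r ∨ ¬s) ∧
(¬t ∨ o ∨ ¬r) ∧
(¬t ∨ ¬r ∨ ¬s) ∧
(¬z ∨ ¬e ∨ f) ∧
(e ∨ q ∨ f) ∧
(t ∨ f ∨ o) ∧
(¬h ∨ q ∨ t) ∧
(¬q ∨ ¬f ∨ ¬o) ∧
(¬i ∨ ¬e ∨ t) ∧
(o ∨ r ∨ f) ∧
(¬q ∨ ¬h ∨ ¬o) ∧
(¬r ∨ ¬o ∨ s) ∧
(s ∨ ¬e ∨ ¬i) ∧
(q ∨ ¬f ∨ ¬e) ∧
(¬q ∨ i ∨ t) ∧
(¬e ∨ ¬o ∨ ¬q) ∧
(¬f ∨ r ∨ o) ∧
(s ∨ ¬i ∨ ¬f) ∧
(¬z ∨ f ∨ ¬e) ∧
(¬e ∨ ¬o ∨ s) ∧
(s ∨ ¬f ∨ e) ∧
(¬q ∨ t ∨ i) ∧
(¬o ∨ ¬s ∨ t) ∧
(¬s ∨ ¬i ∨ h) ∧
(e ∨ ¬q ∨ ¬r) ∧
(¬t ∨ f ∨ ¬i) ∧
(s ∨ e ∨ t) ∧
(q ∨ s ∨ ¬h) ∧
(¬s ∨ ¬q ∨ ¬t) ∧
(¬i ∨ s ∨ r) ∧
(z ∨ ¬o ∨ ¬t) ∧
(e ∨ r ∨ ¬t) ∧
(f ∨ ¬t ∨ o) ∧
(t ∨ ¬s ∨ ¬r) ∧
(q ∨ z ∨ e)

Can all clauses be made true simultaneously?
No

No, the formula is not satisfiable.

No assignment of truth values to the variables can make all 40 clauses true simultaneously.

The formula is UNSAT (unsatisfiable).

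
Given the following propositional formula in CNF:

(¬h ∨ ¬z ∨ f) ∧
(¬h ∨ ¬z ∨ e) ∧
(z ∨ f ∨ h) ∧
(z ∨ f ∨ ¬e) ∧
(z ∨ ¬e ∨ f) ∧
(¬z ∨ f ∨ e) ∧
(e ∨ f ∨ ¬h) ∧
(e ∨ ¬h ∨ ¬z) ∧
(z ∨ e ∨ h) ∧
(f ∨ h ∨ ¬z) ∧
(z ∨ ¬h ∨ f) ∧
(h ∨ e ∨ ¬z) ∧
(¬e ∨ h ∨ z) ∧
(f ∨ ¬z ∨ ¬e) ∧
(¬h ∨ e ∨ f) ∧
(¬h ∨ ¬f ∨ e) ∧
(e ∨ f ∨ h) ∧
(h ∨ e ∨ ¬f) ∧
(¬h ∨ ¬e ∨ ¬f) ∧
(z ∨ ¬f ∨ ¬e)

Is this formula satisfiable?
Yes

Yes, the formula is satisfiable.

One satisfying assignment is: h=False, z=True, f=True, e=True

Verification: With this assignment, all 20 clauses evaluate to true.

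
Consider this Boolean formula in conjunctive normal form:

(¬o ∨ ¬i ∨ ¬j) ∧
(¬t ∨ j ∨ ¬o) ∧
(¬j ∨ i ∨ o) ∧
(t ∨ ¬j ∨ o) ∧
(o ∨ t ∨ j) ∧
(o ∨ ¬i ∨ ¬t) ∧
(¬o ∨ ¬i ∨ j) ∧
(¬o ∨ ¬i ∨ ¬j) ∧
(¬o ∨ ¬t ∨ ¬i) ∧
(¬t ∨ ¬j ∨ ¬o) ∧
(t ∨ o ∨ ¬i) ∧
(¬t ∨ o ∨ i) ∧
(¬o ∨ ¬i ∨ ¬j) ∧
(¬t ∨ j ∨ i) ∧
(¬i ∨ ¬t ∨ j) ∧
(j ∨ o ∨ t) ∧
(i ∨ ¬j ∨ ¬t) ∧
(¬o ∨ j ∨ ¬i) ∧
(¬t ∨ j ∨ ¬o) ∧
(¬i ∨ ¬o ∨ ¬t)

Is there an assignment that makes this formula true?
Yes

Yes, the formula is satisfiable.

One satisfying assignment is: i=False, o=True, t=False, j=False

Verification: With this assignment, all 20 clauses evaluate to true.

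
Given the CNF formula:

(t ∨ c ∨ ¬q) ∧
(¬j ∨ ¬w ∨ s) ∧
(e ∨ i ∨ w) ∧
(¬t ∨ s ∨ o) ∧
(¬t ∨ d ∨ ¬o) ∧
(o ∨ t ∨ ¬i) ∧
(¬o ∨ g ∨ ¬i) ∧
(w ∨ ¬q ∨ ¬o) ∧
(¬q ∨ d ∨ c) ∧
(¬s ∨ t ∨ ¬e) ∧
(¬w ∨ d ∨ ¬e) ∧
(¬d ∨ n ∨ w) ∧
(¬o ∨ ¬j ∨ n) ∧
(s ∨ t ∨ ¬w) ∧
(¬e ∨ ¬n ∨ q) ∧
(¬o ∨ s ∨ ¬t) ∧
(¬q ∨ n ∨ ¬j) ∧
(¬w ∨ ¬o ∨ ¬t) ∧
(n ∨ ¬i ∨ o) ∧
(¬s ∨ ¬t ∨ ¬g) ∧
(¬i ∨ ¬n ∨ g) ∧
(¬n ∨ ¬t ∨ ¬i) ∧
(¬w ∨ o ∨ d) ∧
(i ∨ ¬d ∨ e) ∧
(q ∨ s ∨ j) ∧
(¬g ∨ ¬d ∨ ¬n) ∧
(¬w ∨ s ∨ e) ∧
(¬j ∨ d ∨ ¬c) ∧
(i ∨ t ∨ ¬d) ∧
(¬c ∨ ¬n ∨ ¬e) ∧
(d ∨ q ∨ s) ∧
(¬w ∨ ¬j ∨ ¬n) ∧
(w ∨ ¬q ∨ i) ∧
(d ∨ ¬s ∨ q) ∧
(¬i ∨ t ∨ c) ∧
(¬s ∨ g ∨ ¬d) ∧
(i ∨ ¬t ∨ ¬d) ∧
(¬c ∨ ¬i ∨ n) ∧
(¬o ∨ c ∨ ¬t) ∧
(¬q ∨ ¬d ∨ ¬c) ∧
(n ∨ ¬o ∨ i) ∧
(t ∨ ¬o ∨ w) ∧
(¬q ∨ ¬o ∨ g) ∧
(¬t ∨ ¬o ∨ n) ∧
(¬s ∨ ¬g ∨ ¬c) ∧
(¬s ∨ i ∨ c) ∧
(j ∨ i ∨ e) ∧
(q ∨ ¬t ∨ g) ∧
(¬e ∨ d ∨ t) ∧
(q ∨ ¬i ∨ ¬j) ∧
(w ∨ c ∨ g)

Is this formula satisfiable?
No

No, the formula is not satisfiable.

No assignment of truth values to the variables can make all 51 clauses true simultaneously.

The formula is UNSAT (unsatisfiable).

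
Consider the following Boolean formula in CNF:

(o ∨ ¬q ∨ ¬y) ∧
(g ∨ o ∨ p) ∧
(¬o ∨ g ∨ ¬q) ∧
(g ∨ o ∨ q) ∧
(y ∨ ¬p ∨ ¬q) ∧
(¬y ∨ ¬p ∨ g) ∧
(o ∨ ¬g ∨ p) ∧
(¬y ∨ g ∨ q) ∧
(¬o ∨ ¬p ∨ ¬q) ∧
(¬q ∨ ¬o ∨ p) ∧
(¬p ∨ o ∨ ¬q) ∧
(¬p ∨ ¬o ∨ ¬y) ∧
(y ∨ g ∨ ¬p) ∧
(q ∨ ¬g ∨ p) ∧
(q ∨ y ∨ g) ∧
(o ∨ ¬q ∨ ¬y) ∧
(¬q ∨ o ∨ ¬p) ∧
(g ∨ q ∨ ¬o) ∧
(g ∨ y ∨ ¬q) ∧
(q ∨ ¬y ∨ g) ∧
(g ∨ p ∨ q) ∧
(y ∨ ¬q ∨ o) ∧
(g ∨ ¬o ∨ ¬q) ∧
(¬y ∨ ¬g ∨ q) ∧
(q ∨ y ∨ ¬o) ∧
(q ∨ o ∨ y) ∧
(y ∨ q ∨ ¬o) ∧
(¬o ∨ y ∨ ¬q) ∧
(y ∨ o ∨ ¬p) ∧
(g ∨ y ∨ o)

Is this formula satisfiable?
No

No, the formula is not satisfiable.

No assignment of truth values to the variables can make all 30 clauses true simultaneously.

The formula is UNSAT (unsatisfiable).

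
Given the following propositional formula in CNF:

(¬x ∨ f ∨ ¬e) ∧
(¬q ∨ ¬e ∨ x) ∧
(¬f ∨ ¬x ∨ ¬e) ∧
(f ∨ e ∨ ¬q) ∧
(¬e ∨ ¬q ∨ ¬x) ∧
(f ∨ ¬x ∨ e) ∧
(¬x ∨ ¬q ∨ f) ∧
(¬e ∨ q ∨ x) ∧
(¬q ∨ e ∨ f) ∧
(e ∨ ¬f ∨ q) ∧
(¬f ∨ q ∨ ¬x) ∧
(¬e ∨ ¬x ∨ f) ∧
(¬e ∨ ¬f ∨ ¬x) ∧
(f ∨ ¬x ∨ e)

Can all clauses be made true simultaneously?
Yes

Yes, the formula is satisfiable.

One satisfying assignment is: f=False, q=False, x=False, e=False

Verification: With this assignment, all 14 clauses evaluate to true.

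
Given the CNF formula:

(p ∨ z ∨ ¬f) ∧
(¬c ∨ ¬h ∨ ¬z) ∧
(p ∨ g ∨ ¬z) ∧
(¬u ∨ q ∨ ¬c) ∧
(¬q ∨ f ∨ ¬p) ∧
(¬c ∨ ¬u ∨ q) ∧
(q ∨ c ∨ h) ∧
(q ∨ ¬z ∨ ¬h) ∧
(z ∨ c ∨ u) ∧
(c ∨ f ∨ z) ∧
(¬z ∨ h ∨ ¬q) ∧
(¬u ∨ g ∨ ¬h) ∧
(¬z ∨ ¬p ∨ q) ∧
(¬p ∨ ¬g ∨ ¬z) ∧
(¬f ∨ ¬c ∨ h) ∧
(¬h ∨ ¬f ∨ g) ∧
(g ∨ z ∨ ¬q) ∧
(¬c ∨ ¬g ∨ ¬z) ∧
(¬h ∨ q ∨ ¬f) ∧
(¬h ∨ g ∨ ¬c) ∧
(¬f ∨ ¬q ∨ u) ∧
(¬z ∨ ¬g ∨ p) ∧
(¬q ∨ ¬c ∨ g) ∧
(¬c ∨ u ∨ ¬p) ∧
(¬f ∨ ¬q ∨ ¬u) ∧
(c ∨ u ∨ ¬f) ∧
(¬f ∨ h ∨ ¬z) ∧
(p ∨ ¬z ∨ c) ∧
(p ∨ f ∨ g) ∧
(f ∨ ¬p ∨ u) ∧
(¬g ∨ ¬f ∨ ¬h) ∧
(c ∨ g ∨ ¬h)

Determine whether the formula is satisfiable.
Yes

Yes, the formula is satisfiable.

One satisfying assignment is: h=False, p=False, q=False, u=False, c=True, g=True, f=False, z=False

Verification: With this assignment, all 32 clauses evaluate to true.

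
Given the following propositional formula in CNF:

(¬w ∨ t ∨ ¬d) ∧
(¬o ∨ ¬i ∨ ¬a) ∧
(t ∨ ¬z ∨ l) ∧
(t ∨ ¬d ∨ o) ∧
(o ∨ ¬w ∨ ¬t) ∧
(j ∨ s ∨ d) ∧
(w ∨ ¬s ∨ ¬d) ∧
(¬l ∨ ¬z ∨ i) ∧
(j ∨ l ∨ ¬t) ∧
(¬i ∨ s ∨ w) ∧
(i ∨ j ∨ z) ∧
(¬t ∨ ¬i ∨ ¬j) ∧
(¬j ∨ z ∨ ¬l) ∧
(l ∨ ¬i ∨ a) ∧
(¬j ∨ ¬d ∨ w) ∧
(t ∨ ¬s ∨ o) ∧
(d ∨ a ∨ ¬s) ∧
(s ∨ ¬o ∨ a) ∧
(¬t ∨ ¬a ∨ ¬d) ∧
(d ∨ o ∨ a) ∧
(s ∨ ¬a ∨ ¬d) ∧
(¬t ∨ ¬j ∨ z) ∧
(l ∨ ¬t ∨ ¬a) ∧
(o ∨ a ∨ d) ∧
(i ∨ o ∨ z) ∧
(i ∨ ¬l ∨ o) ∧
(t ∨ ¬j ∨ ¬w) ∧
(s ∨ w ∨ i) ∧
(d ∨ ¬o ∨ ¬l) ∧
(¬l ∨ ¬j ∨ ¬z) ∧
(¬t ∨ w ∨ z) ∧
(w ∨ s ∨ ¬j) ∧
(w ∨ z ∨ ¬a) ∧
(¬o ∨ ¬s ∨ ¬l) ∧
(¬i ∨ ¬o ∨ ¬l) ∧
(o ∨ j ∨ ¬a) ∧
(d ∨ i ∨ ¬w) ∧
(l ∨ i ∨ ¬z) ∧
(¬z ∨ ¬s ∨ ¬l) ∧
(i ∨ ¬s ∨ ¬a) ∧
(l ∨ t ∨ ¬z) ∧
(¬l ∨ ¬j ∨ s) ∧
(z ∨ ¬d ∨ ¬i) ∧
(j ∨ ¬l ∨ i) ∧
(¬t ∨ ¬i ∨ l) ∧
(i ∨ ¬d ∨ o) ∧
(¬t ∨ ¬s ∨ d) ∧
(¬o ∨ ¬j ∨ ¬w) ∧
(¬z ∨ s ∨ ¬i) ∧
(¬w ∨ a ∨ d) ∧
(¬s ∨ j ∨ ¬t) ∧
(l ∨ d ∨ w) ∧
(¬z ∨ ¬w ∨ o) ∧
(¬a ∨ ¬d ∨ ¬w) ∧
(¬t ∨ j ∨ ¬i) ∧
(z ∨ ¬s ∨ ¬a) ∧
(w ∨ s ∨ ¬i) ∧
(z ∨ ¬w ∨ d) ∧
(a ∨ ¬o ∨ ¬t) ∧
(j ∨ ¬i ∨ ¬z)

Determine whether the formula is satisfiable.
No

No, the formula is not satisfiable.

No assignment of truth values to the variables can make all 60 clauses true simultaneously.

The formula is UNSAT (unsatisfiable).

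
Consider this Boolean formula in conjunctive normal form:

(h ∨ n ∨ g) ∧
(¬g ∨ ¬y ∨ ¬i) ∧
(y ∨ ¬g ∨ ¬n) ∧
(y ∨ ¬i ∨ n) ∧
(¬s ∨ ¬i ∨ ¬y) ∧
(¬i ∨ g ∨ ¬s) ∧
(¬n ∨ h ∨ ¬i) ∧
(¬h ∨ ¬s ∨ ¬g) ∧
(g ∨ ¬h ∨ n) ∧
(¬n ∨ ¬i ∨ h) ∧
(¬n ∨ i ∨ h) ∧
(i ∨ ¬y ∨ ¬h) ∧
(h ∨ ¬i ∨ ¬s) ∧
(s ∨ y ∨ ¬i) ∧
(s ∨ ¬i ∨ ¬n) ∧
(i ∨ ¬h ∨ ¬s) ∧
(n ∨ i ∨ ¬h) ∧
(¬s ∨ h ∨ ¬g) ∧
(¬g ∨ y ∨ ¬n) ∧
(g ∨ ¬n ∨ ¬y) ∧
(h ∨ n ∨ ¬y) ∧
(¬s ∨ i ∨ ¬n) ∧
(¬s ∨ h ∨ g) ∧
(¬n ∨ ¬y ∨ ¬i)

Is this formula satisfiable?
Yes

Yes, the formula is satisfiable.

One satisfying assignment is: y=False, i=False, g=True, s=False, n=False, h=False

Verification: With this assignment, all 24 clauses evaluate to true.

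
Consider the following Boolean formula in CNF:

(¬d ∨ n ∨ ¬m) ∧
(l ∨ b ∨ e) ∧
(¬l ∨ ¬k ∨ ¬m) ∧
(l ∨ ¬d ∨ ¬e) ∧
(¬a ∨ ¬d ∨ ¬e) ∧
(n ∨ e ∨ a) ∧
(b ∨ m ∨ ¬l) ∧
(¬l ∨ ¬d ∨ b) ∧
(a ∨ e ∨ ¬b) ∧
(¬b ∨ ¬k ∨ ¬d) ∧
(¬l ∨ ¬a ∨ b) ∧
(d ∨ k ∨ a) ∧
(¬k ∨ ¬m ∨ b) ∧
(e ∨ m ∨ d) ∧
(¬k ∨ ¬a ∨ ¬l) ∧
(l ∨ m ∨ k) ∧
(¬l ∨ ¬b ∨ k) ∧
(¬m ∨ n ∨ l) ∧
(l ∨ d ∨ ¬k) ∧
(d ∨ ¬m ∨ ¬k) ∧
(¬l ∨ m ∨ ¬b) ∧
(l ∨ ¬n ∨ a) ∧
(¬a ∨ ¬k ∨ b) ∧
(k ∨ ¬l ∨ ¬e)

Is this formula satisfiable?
Yes

Yes, the formula is satisfiable.

One satisfying assignment is: a=True, e=False, k=False, l=False, n=True, m=True, b=True, d=True

Verification: With this assignment, all 24 clauses evaluate to true.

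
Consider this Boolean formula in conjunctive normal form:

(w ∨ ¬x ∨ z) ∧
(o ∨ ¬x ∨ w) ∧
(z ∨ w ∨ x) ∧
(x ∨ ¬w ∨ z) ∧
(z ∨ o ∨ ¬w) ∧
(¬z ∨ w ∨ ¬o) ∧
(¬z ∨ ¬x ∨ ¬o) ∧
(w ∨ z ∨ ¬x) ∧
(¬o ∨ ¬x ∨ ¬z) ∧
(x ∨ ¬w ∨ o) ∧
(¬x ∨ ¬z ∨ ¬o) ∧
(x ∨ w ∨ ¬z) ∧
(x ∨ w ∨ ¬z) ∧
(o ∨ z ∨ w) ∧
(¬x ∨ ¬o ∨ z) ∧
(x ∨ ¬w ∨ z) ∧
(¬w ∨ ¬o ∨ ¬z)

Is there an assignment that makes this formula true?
Yes

Yes, the formula is satisfiable.

One satisfying assignment is: z=True, x=True, w=True, o=False

Verification: With this assignment, all 17 clauses evaluate to true.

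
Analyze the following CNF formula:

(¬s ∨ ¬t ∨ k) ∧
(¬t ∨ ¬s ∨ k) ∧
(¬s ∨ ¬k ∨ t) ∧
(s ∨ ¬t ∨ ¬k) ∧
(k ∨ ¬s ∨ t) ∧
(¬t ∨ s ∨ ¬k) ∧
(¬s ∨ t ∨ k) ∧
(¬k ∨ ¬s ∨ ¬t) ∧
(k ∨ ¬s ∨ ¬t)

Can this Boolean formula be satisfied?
Yes

Yes, the formula is satisfiable.

One satisfying assignment is: k=False, t=False, s=False

Verification: With this assignment, all 9 clauses evaluate to true.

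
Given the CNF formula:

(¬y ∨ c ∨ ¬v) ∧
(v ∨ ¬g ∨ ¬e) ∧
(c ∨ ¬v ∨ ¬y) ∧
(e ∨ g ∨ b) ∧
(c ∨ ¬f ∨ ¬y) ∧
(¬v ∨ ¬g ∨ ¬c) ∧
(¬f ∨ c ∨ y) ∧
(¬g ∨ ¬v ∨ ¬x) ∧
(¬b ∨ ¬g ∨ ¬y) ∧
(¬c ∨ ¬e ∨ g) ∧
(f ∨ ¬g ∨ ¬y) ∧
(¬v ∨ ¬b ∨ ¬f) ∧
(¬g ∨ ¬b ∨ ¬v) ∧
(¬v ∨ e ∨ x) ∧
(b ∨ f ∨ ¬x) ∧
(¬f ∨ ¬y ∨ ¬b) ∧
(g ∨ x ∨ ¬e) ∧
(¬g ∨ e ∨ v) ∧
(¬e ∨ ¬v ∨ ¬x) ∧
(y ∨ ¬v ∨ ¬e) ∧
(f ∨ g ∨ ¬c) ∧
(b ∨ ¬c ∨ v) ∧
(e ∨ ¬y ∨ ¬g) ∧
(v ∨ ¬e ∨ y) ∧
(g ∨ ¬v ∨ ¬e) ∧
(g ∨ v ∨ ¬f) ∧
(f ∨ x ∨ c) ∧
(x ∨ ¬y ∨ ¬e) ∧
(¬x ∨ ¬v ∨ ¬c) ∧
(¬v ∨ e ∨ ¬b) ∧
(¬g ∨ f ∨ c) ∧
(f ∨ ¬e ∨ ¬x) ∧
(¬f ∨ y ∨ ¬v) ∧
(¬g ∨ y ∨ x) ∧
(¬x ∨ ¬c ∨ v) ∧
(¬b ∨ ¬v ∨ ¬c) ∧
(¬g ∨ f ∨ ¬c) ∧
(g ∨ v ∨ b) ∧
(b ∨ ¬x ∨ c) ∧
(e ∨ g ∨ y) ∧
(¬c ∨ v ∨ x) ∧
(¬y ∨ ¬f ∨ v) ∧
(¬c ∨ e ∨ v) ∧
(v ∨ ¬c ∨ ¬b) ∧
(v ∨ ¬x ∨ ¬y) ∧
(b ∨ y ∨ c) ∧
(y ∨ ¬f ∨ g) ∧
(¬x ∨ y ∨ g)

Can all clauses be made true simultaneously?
No

No, the formula is not satisfiable.

No assignment of truth values to the variables can make all 48 clauses true simultaneously.

The formula is UNSAT (unsatisfiable).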